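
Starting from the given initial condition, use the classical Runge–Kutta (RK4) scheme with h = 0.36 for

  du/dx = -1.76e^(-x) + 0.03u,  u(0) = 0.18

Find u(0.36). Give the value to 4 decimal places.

-0.3532

RK4: k1 = f(x_n, u_n); k2 = f(x_n + h/2, u_n + (h/2)·k1); k3 = f(x_n + h/2, u_n + (h/2)·k2); k4 = f(x_n + h, u_n + h·k3); u_{n+1} = u_n + (h/6)·(k1 + 2k2 + 2k3 + k4).
x=0.000000, u=0.180000:
  k1 = f(0.000000, 0.180000) = -1.754600
  k2 = f(0.180000, -0.135828) = -1.474150
  k3 = f(0.180000, -0.085347) = -1.472636
  k4 = f(0.360000, -0.350149) = -1.238415
  u ← 0.180000 + (0.36/6)·(k1 + 2k2 + 2k3 + k4) = -0.353195
u(0.36) ≈ -0.3532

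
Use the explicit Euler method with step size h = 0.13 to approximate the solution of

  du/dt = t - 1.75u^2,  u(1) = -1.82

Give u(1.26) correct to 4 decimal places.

-3.6551

Euler: u_{n+1} = u_n + h·f(t_n, u_n).
t=1.000000, u=-1.820000: f=-4.796700 → u ← -1.820000 + 0.13·(-4.796700) = -2.443571
t=1.130000, u=-2.443571: f=-9.319319 → u ← -2.443571 + 0.13·(-9.319319) = -3.655082
u(1.26) ≈ -3.6551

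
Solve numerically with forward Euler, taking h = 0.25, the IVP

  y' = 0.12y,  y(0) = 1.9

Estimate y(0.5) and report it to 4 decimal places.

Euler: y_{n+1} = y_n + h·f(x_n, y_n).
x=0.000000, y=1.900000: f=0.228000 → y ← 1.900000 + 0.25·0.228000 = 1.957000
x=0.250000, y=1.957000: f=0.234840 → y ← 1.957000 + 0.25·0.234840 = 2.015710
y(0.5) ≈ 2.0157

2.0157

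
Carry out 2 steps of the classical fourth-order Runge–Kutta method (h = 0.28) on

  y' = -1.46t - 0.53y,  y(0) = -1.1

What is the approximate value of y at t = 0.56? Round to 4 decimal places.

RK4: k1 = f(t_n, y_n); k2 = f(t_n + h/2, y_n + (h/2)·k1); k3 = f(t_n + h/2, y_n + (h/2)·k2); k4 = f(t_n + h, y_n + h·k3); y_{n+1} = y_n + (h/6)·(k1 + 2k2 + 2k3 + k4).
t=0.000000, y=-1.100000:
  k1 = f(0.000000, -1.100000) = 0.583000
  k2 = f(0.140000, -1.018380) = 0.335341
  k3 = f(0.140000, -1.053052) = 0.353718
  k4 = f(0.280000, -1.000959) = 0.121708
  y ← -1.100000 + (0.28/6)·(k1 + 2k2 + 2k3 + k4) = -1.002801
t=0.280000, y=-1.002801:
  k1 = f(0.280000, -1.002801) = 0.122685
  k2 = f(0.420000, -0.985626) = -0.090818
  k3 = f(0.420000, -1.015516) = -0.074977
  k4 = f(0.560000, -1.023795) = -0.274989
  y ← -1.002801 + (0.28/6)·(k1 + 2k2 + 2k3 + k4) = -1.025383
y(0.56) ≈ -1.0254

-1.0254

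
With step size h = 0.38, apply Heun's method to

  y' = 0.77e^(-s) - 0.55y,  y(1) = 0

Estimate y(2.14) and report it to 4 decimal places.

0.1337

Heun: k1 = f(s_n, y_n); k2 = f(s_n + h, y_n + h·k1); y_{n+1} = y_n + (h/2)·(k1 + k2).
s=1.000000, y=0.000000:
  k1 = f(1.000000, 0.000000) = 0.283267
  k2 = f(1.380000, 0.107642) = 0.134513
  y ← 0.000000 + (0.38/2)·(0.283267 + 0.134513) = 0.079378
s=1.380000, y=0.079378:
  k1 = f(1.380000, 0.079378) = 0.150057
  k2 = f(1.760000, 0.136400) = 0.057455
  y ← 0.079378 + (0.38/2)·(0.150057 + 0.057455) = 0.118805
s=1.760000, y=0.118805:
  k1 = f(1.760000, 0.118805) = 0.067132
  k2 = f(2.140000, 0.144315) = 0.011221
  y ← 0.118805 + (0.38/2)·(0.067132 + 0.011221) = 0.133692
y(2.14) ≈ 0.1337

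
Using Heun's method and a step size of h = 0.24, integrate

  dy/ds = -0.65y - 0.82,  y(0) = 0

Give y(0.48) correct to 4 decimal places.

-0.3368

Heun: k1 = f(s_n, y_n); k2 = f(s_n + h, y_n + h·k1); y_{n+1} = y_n + (h/2)·(k1 + k2).
s=0.000000, y=0.000000:
  k1 = f(0.000000, 0.000000) = -0.820000
  k2 = f(0.240000, -0.196800) = -0.692080
  y ← 0.000000 + (0.24/2)·(-0.820000 + (-0.692080)) = -0.181450
s=0.240000, y=-0.181450:
  k1 = f(0.240000, -0.181450) = -0.702058
  k2 = f(0.480000, -0.349943) = -0.592537
  y ← -0.181450 + (0.24/2)·(-0.702058 + (-0.592537)) = -0.336801
y(0.48) ≈ -0.3368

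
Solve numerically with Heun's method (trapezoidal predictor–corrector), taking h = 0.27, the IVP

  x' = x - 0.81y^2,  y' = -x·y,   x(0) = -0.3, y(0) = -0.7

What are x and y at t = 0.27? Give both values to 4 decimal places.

-0.5226, -0.7782

Heun on (x,y): k1 = f(t_n, state_n); k2 = f(t_n + h, state_n + h·k1); state_{n+1} = state_n + (h/2)·(k1 + k2).
0.000000: (-0.300000, -0.700000)
  k1 = (-0.696900, -0.210000)
  predictor → (-0.488163, -0.756700)
  k2 = (-0.951965, -0.369393)
  → (-0.522597, -0.778218)
(x(0.27), y(0.27)) ≈ (-0.5226, -0.7782)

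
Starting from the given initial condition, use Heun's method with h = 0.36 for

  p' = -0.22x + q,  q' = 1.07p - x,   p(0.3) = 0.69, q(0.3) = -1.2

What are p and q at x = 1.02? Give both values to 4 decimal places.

-0.2738, -1.4944

Heun on (p,q): k1 = f(x_n, state_n); k2 = f(x_n + h, state_n + h·k1); state_{n+1} = state_n + (h/2)·(k1 + k2).
0.300000: (0.690000, -1.200000)
  k1 = (-1.266000, 0.438300)
  predictor → (0.234240, -1.042212)
  k2 = (-1.187412, -0.409363)
  → (0.248386, -1.194791)
0.660000: (0.248386, -1.194791)
  k1 = (-1.339991, -0.394227)
  predictor → (-0.234011, -1.336713)
  k2 = (-1.561113, -1.270392)
  → (-0.273813, -1.494423)
(p(1.02), q(1.02)) ≈ (-0.2738, -1.4944)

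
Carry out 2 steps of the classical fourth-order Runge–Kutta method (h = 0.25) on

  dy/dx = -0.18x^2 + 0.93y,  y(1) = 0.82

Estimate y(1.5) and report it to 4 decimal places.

1.1295

RK4: k1 = f(x_n, y_n); k2 = f(x_n + h/2, y_n + (h/2)·k1); k3 = f(x_n + h/2, y_n + (h/2)·k2); k4 = f(x_n + h, y_n + h·k3); y_{n+1} = y_n + (h/6)·(k1 + 2k2 + 2k3 + k4).
x=1.000000, y=0.820000:
  k1 = f(1.000000, 0.820000) = 0.582600
  k2 = f(1.125000, 0.892825) = 0.602515
  k3 = f(1.125000, 0.895314) = 0.604830
  k4 = f(1.250000, 0.971207) = 0.621973
  y ← 0.820000 + (0.25/6)·(k1 + 2k2 + 2k3 + k4) = 0.970803
x=1.250000, y=0.970803:
  k1 = f(1.250000, 0.970803) = 0.621596
  k2 = f(1.375000, 1.048502) = 0.634794
  k3 = f(1.375000, 1.050152) = 0.636329
  k4 = f(1.500000, 1.129885) = 0.645793
  y ← 0.970803 + (0.25/6)·(k1 + 2k2 + 2k3 + k4) = 1.129537
y(1.5) ≈ 1.1295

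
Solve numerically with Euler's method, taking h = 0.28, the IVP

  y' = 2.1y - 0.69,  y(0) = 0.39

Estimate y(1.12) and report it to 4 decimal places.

Euler: y_{n+1} = y_n + h·f(x_n, y_n).
x=0.000000, y=0.390000: f=0.129000 → y ← 0.390000 + 0.28·0.129000 = 0.426120
x=0.280000, y=0.426120: f=0.204852 → y ← 0.426120 + 0.28·0.204852 = 0.483479
x=0.560000, y=0.483479: f=0.325305 → y ← 0.483479 + 0.28·0.325305 = 0.574564
x=0.840000, y=0.574564: f=0.516584 → y ← 0.574564 + 0.28·0.516584 = 0.719208
y(1.12) ≈ 0.7192

0.7192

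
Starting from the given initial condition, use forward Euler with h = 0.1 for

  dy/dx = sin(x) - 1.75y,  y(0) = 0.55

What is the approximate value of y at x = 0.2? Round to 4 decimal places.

Euler: y_{n+1} = y_n + h·f(x_n, y_n).
x=0.000000, y=0.550000: f=-0.962500 → y ← 0.550000 + 0.1·(-0.962500) = 0.453750
x=0.100000, y=0.453750: f=-0.694229 → y ← 0.453750 + 0.1·(-0.694229) = 0.384327
y(0.2) ≈ 0.3843

0.3843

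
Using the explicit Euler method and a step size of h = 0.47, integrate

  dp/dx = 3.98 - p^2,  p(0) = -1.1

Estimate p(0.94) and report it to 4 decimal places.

2.0533

Euler: p_{n+1} = p_n + h·f(x_n, p_n).
x=0.000000, p=-1.100000: f=2.770000 → p ← -1.100000 + 0.47·2.770000 = 0.201900
x=0.470000, p=0.201900: f=3.939236 → p ← 0.201900 + 0.47·3.939236 = 2.053341
p(0.94) ≈ 2.0533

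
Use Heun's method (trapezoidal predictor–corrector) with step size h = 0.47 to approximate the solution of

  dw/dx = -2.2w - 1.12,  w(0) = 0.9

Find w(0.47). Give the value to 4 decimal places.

0.1963

Heun: k1 = f(x_n, w_n); k2 = f(x_n + h, w_n + h·k1); w_{n+1} = w_n + (h/2)·(k1 + k2).
x=0.000000, w=0.900000:
  k1 = f(0.000000, 0.900000) = -3.100000
  k2 = f(0.470000, -0.557000) = 0.105400
  w ← 0.900000 + (0.47/2)·(-3.100000 + 0.105400) = 0.196269
w(0.47) ≈ 0.1963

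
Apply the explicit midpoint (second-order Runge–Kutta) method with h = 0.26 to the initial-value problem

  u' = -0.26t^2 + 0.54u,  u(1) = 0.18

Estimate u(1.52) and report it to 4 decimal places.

-0.0047

Midpoint: k1 = f(t_n, u_n); k2 = f(t_n + h/2, u_n + (h/2)·k1); u_{n+1} = u_n + h·k2.
t=1.000000, u=0.180000:
  k1 = f(1.000000, 0.180000) = -0.162800
  k2 = f(1.130000, 0.158836) = -0.246223
  u ← 0.180000 + 0.26·(-0.246223) = 0.115982
t=1.260000, u=0.115982:
  k1 = f(1.260000, 0.115982) = -0.350146
  k2 = f(1.390000, 0.070463) = -0.464296
  u ← 0.115982 + 0.26·(-0.464296) = -0.004735
u(1.52) ≈ -0.0047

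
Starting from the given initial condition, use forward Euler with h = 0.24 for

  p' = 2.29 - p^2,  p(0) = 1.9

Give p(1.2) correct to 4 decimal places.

1.5136

Euler: p_{n+1} = p_n + h·f(s_n, p_n).
s=0.000000, p=1.900000: f=-1.320000 → p ← 1.900000 + 0.24·(-1.320000) = 1.583200
s=0.240000, p=1.583200: f=-0.216522 → p ← 1.583200 + 0.24·(-0.216522) = 1.531235
s=0.480000, p=1.531235: f=-0.054680 → p ← 1.531235 + 0.24·(-0.054680) = 1.518112
s=0.720000, p=1.518112: f=-0.014663 → p ← 1.518112 + 0.24·(-0.014663) = 1.514593
s=0.960000, p=1.514593: f=-0.003990 → p ← 1.514593 + 0.24·(-0.003990) = 1.513635
p(1.2) ≈ 1.5136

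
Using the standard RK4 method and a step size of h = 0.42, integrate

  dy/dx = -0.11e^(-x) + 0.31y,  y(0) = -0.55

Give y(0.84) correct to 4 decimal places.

RK4: k1 = f(x_n, y_n); k2 = f(x_n + h/2, y_n + (h/2)·k1); k3 = f(x_n + h/2, y_n + (h/2)·k2); k4 = f(x_n + h, y_n + h·k3); y_{n+1} = y_n + (h/6)·(k1 + 2k2 + 2k3 + k4).
x=0.000000, y=-0.550000:
  k1 = f(0.000000, -0.550000) = -0.280500
  k2 = f(0.210000, -0.608905) = -0.277925
  k3 = f(0.210000, -0.608364) = -0.277757
  k4 = f(0.420000, -0.666658) = -0.278939
  y ← -0.550000 + (0.42/6)·(k1 + 2k2 + 2k3 + k4) = -0.666956
x=0.420000, y=-0.666956:
  k1 = f(0.420000, -0.666956) = -0.279032
  k2 = f(0.630000, -0.725553) = -0.283506
  k3 = f(0.630000, -0.726493) = -0.283798
  k4 = f(0.840000, -0.786151) = -0.291195
  y ← -0.666956 + (0.42/6)·(k1 + 2k2 + 2k3 + k4) = -0.786295
y(0.84) ≈ -0.7863

-0.7863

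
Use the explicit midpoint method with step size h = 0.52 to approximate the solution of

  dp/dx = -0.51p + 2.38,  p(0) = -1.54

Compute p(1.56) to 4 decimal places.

Midpoint: k1 = f(x_n, p_n); k2 = f(x_n + h/2, p_n + (h/2)·k1); p_{n+1} = p_n + h·k2.
x=0.000000, p=-1.540000:
  k1 = f(0.000000, -1.540000) = 3.165400
  k2 = f(0.260000, -0.716996) = 2.745668
  p ← -1.540000 + 0.52·2.745668 = -0.112253
x=0.520000, p=-0.112253:
  k1 = f(0.520000, -0.112253) = 2.437249
  k2 = f(0.780000, 0.521432) = 2.114070
  p ← -0.112253 + 0.52·2.114070 = 0.987064
x=1.040000, p=0.987064:
  k1 = f(1.040000, 0.987064) = 1.876598
  k2 = f(1.300000, 1.474979) = 1.627761
  p ← 0.987064 + 0.52·1.627761 = 1.833499
p(1.56) ≈ 1.8335

1.8335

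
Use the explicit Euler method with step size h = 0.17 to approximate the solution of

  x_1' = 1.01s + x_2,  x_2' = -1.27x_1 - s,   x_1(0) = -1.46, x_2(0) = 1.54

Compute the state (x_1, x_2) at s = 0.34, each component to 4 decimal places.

-0.8536, 2.0850

Euler on (x_1,x_2): x_1_{n+1} = x_1_n + h·x_1', x_2_{n+1} = x_2_n + h·x_2'.
0.000000: (-1.460000, 1.540000); f=(1.540000, 1.854200) → (-1.198200, 1.855214)
0.170000: (-1.198200, 1.855214); f=(2.026914, 1.351714) → (-0.853625, 2.085005)
(x_1(0.34), x_2(0.34)) ≈ (-0.8536, 2.0850)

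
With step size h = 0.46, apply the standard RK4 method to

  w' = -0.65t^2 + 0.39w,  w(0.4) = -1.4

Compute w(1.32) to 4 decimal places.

-2.5533

RK4: k1 = f(t_n, w_n); k2 = f(t_n + h/2, w_n + (h/2)·k1); k3 = f(t_n + h/2, w_n + (h/2)·k2); k4 = f(t_n + h, w_n + h·k3); w_{n+1} = w_n + (h/6)·(k1 + 2k2 + 2k3 + k4).
t=0.400000, w=-1.400000:
  k1 = f(0.400000, -1.400000) = -0.650000
  k2 = f(0.630000, -1.549500) = -0.862290
  k3 = f(0.630000, -1.598327) = -0.881332
  k4 = f(0.860000, -1.805413) = -1.184851
  w ← -1.400000 + (0.46/6)·(k1 + 2k2 + 2k3 + k4) = -1.808027
t=0.860000, w=-1.808027:
  k1 = f(0.860000, -1.808027) = -1.185871
  k2 = f(1.090000, -2.080778) = -1.583768
  k3 = f(1.090000, -2.172294) = -1.619460
  k4 = f(1.320000, -2.552979) = -2.128222
  w ← -1.808027 + (0.46/6)·(k1 + 2k2 + 2k3 + k4) = -2.553269
w(1.32) ≈ -2.5533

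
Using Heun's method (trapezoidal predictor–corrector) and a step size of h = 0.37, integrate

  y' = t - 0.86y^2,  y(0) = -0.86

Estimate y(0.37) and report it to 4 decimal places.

-1.1001

Heun: k1 = f(t_n, y_n); k2 = f(t_n + h, y_n + h·k1); y_{n+1} = y_n + (h/2)·(k1 + k2).
t=0.000000, y=-0.860000:
  k1 = f(0.000000, -0.860000) = -0.636056
  k2 = f(0.370000, -1.095341) = -0.661803
  y ← -0.860000 + (0.37/2)·(-0.636056 + (-0.661803)) = -1.100104
y(0.37) ≈ -1.1001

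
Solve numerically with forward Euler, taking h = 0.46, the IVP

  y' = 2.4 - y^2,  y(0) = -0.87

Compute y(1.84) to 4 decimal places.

Euler: y_{n+1} = y_n + h·f(x_n, y_n).
x=0.000000, y=-0.870000: f=1.643100 → y ← -0.870000 + 0.46·1.643100 = -0.114174
x=0.460000, y=-0.114174: f=2.386964 → y ← -0.114174 + 0.46·2.386964 = 0.983830
x=0.920000, y=0.983830: f=1.432079 → y ← 0.983830 + 0.46·1.432079 = 1.642586
x=1.380000, y=1.642586: f=-0.298089 → y ← 1.642586 + 0.46·(-0.298089) = 1.505465
y(1.84) ≈ 1.5055

1.5055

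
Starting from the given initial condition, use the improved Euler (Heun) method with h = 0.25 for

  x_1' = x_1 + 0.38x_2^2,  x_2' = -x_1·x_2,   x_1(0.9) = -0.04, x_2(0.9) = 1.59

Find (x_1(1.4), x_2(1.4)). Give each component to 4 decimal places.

0.5312, 1.4231

Heun on (x_1,x_2): k1 = f(t_n, state_n); k2 = f(t_n + h, state_n + h·k1); state_{n+1} = state_n + (h/2)·(k1 + k2).
0.900000: (-0.040000, 1.590000)
  k1 = (0.920678, 0.063600)
  predictor → (0.190170, 1.605900)
  k2 = (1.170157, -0.305393)
  → (0.221354, 1.559776)
1.150000: (0.221354, 1.559776)
  k1 = (1.145857, -0.345263)
  predictor → (0.507819, 1.473460)
  k2 = (1.332831, -0.748250)
  → (0.531190, 1.423087)
(x_1(1.4), x_2(1.4)) ≈ (0.5312, 1.4231)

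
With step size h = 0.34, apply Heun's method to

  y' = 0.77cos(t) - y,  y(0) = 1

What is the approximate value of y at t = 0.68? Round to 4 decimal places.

0.8491

Heun: k1 = f(t_n, y_n); k2 = f(t_n + h, y_n + h·k1); y_{n+1} = y_n + (h/2)·(k1 + k2).
t=0.000000, y=1.000000:
  k1 = f(0.000000, 1.000000) = -0.230000
  k2 = f(0.340000, 0.921800) = -0.195879
  y ← 1.000000 + (0.34/2)·(-0.230000 + (-0.195879)) = 0.927601
t=0.340000, y=0.927601:
  k1 = f(0.340000, 0.927601) = -0.201679
  k2 = f(0.680000, 0.859030) = -0.260299
  y ← 0.927601 + (0.34/2)·(-0.201679 + (-0.260299)) = 0.849064
y(0.68) ≈ 0.8491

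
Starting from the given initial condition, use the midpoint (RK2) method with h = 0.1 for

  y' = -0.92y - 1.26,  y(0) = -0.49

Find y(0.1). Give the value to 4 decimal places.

-0.5672

Midpoint: k1 = f(x_n, y_n); k2 = f(x_n + h/2, y_n + (h/2)·k1); y_{n+1} = y_n + h·k2.
x=0.000000, y=-0.490000:
  k1 = f(0.000000, -0.490000) = -0.809200
  k2 = f(0.050000, -0.530460) = -0.771977
  y ← -0.490000 + 0.1·(-0.771977) = -0.567198
y(0.1) ≈ -0.5672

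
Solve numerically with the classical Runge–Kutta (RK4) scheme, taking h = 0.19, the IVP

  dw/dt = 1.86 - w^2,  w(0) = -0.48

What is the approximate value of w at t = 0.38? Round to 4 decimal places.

RK4: k1 = f(t_n, w_n); k2 = f(t_n + h/2, w_n + (h/2)·k1); k3 = f(t_n + h/2, w_n + (h/2)·k2); k4 = f(t_n + h, w_n + h·k3); w_{n+1} = w_n + (h/6)·(k1 + 2k2 + 2k3 + k4).
t=0.000000, w=-0.480000:
  k1 = f(0.000000, -0.480000) = 1.629600
  k2 = f(0.095000, -0.325188) = 1.754253
  k3 = f(0.095000, -0.313346) = 1.761814
  k4 = f(0.190000, -0.145255) = 1.838901
  w ← -0.480000 + (0.19/6)·(k1 + 2k2 + 2k3 + k4) = -0.147480
t=0.190000, w=-0.147480:
  k1 = f(0.190000, -0.147480) = 1.838250
  k2 = f(0.285000, 0.027154) = 1.859263
  k3 = f(0.285000, 0.029150) = 1.859150
  k4 = f(0.380000, 0.205759) = 1.817663
  w ← -0.147480 + (0.19/6)·(k1 + 2k2 + 2k3 + k4) = 0.203790
w(0.38) ≈ 0.2038

0.2038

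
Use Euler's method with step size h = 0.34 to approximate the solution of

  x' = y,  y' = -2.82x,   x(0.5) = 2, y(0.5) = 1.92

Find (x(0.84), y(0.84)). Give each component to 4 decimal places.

2.6528, 0.0024

Euler on (x,y): x_{n+1} = x_n + h·x', y_{n+1} = y_n + h·y'.
0.500000: (2.000000, 1.920000); f=(1.920000, -5.640000) → (2.652800, 0.002400)
(x(0.84), y(0.84)) ≈ (2.6528, 0.0024)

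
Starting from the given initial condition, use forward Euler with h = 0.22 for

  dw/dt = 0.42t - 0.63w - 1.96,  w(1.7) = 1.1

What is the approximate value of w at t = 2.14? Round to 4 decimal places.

0.3263

Euler: w_{n+1} = w_n + h·f(t_n, w_n).
t=1.700000, w=1.100000: f=-1.939000 → w ← 1.100000 + 0.22·(-1.939000) = 0.673420
t=1.920000, w=0.673420: f=-1.577855 → w ← 0.673420 + 0.22·(-1.577855) = 0.326292
w(2.14) ≈ 0.3263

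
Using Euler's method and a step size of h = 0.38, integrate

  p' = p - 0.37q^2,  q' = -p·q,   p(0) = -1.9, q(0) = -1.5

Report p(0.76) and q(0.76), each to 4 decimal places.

Euler on (p,q): p_{n+1} = p_n + h·p', q_{n+1} = q_n + h·q'.
0.000000: (-1.900000, -1.500000); f=(-2.732500, -2.850000) → (-2.938350, -2.583000)
0.380000: (-2.938350, -2.583000); f=(-5.406949, -7.589758) → (-4.992991, -5.467108)
(p(0.76), q(0.76)) ≈ (-4.9930, -5.4671)

-4.9930, -5.4671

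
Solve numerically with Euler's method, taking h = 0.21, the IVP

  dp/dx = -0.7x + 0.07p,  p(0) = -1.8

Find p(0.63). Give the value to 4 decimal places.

-1.9736

Euler: p_{n+1} = p_n + h·f(x_n, p_n).
x=0.000000, p=-1.800000: f=-0.126000 → p ← -1.800000 + 0.21·(-0.126000) = -1.826460
x=0.210000, p=-1.826460: f=-0.274852 → p ← -1.826460 + 0.21·(-0.274852) = -1.884179
x=0.420000, p=-1.884179: f=-0.425893 → p ← -1.884179 + 0.21·(-0.425893) = -1.973616
p(0.63) ≈ -1.9736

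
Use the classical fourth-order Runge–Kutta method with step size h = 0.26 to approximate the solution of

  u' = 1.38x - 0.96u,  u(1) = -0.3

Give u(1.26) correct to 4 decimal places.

0.1268

RK4: k1 = f(x_n, u_n); k2 = f(x_n + h/2, u_n + (h/2)·k1); k3 = f(x_n + h/2, u_n + (h/2)·k2); k4 = f(x_n + h, u_n + h·k3); u_{n+1} = u_n + (h/6)·(k1 + 2k2 + 2k3 + k4).
x=1.000000, u=-0.300000:
  k1 = f(1.000000, -0.300000) = 1.668000
  k2 = f(1.130000, -0.083160) = 1.639234
  k3 = f(1.130000, -0.086900) = 1.642824
  k4 = f(1.260000, 0.127134) = 1.616751
  u ← -0.300000 + (0.26/6)·(k1 + 2k2 + 2k3 + k4) = 0.126784
u(1.26) ≈ 0.1268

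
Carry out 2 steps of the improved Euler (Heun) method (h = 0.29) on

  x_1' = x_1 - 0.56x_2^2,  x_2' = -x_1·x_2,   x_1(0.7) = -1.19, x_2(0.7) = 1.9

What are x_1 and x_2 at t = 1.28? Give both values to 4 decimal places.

-6.4634, 7.6372

Heun on (x_1,x_2): k1 = f(t_n, state_n); k2 = f(t_n + h, state_n + h·k1); state_{n+1} = state_n + (h/2)·(k1 + k2).
0.700000: (-1.190000, 1.900000)
  k1 = (-3.211600, 2.261000)
  predictor → (-2.121364, 2.555690)
  k2 = (-5.779033, 5.421549)
  → (-2.493642, 3.013970)
0.990000: (-2.493642, 3.013970)
  k1 = (-7.580689, 7.515760)
  predictor → (-4.692042, 5.193540)
  k2 = (-19.796842, 24.368306)
  → (-6.463384, 7.637159)
(x_1(1.28), x_2(1.28)) ≈ (-6.4634, 7.6372)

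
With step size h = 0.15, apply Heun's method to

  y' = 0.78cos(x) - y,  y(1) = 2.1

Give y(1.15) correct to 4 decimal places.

1.8594

Heun: k1 = f(x_n, y_n); k2 = f(x_n + h, y_n + h·k1); y_{n+1} = y_n + (h/2)·(k1 + k2).
x=1.000000, y=2.100000:
  k1 = f(1.000000, 2.100000) = -1.678564
  k2 = f(1.150000, 1.848215) = -1.529595
  y ← 2.100000 + (0.15/2)·(-1.678564 + (-1.529595)) = 1.859388
y(1.15) ≈ 1.8594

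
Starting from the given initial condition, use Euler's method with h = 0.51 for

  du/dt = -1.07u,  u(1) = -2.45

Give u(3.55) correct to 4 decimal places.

-0.0474

Euler: u_{n+1} = u_n + h·f(t_n, u_n).
t=1.000000, u=-2.450000: f=2.621500 → u ← -2.450000 + 0.51·2.621500 = -1.113035
t=1.510000, u=-1.113035: f=1.190947 → u ← -1.113035 + 0.51·1.190947 = -0.505652
t=2.020000, u=-0.505652: f=0.541047 → u ← -0.505652 + 0.51·0.541047 = -0.229718
t=2.530000, u=-0.229718: f=0.245798 → u ← -0.229718 + 0.51·0.245798 = -0.104361
t=3.040000, u=-0.104361: f=0.111666 → u ← -0.104361 + 0.51·0.111666 = -0.047411
u(3.55) ≈ -0.0474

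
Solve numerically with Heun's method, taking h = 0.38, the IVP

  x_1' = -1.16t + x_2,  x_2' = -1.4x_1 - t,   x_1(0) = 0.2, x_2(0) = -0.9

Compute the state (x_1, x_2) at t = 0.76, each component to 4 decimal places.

Heun on (x_1,x_2): k1 = f(t_n, state_n); k2 = f(t_n + h, state_n + h·k1); state_{n+1} = state_n + (h/2)·(k1 + k2).
0.000000: (0.200000, -0.900000)
  k1 = (-0.900000, -0.280000)
  predictor → (-0.142000, -1.006400)
  k2 = (-1.447200, -0.181200)
  → (-0.245968, -0.987628)
0.380000: (-0.245968, -0.987628)
  k1 = (-1.428428, -0.035645)
  predictor → (-0.788771, -1.001173)
  k2 = (-1.882773, 0.344279)
  → (-0.875096, -0.928988)
(x_1(0.76), x_2(0.76)) ≈ (-0.8751, -0.9290)

-0.8751, -0.9290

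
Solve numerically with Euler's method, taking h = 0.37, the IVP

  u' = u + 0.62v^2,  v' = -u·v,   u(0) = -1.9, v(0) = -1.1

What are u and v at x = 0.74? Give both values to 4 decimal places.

-2.3808, -3.4851

Euler on (u,v): u_{n+1} = u_n + h·u', v_{n+1} = v_n + h·v'.
0.000000: (-1.900000, -1.100000); f=(-1.149800, -2.090000) → (-2.325426, -1.873300)
0.370000: (-2.325426, -1.873300); f=(-0.149689, -4.356221) → (-2.380811, -3.485102)
(u(0.74), v(0.74)) ≈ (-2.3808, -3.4851)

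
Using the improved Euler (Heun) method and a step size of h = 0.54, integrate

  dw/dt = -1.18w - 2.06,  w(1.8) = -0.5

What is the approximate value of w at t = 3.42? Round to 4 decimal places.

Heun: k1 = f(t_n, w_n); k2 = f(t_n + h, w_n + h·k1); w_{n+1} = w_n + (h/2)·(k1 + k2).
t=1.800000, w=-0.500000:
  k1 = f(1.800000, -0.500000) = -1.470000
  k2 = f(2.340000, -1.293800) = -0.533316
  w ← -0.500000 + (0.54/2)·(-1.470000 + (-0.533316)) = -1.040895
t=2.340000, w=-1.040895:
  k1 = f(2.340000, -1.040895) = -0.831744
  k2 = f(2.880000, -1.490037) = -0.301757
  w ← -1.040895 + (0.54/2)·(-0.831744 + (-0.301757)) = -1.346940
t=2.880000, w=-1.346940:
  k1 = f(2.880000, -1.346940) = -0.470610
  k2 = f(3.420000, -1.601070) = -0.170737
  w ← -1.346940 + (0.54/2)·(-0.470610 + (-0.170737)) = -1.520104
w(3.42) ≈ -1.5201

-1.5201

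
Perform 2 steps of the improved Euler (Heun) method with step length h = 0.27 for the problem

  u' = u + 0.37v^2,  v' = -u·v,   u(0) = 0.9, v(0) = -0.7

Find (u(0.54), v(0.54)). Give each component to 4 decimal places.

Heun on (u,v): k1 = f(t_n, state_n); k2 = f(t_n + h, state_n + h·k1); state_{n+1} = state_n + (h/2)·(k1 + k2).
0.000000: (0.900000, -0.700000)
  k1 = (1.081300, 0.630000)
  predictor → (1.191951, -0.529900)
  k2 = (1.295845, 0.631615)
  → (1.220915, -0.529682)
0.270000: (1.220915, -0.529682)
  k1 = (1.324723, 0.646696)
  predictor → (1.578590, -0.355074)
  k2 = (1.625238, 0.560516)
  → (1.619159, -0.366708)
(u(0.54), v(0.54)) ≈ (1.6192, -0.3667)

1.6192, -0.3667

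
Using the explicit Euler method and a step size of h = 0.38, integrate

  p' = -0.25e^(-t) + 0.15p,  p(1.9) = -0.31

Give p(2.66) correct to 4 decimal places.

-0.3711

Euler: p_{n+1} = p_n + h·f(t_n, p_n).
t=1.900000, p=-0.310000: f=-0.083892 → p ← -0.310000 + 0.38·(-0.083892) = -0.341879
t=2.280000, p=-0.341879: f=-0.076853 → p ← -0.341879 + 0.38·(-0.076853) = -0.371083
p(2.66) ≈ -0.3711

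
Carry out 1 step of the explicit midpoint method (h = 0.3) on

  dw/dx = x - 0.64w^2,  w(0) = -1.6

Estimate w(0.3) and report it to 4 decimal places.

Midpoint: k1 = f(x_n, w_n); k2 = f(x_n + h/2, w_n + (h/2)·k1); w_{n+1} = w_n + h·k2.
x=0.000000, w=-1.600000:
  k1 = f(0.000000, -1.600000) = -1.638400
  k2 = f(0.150000, -1.845760) = -2.030371
  w ← -1.600000 + 0.3·(-2.030371) = -2.209111
w(0.3) ≈ -2.2091

-2.2091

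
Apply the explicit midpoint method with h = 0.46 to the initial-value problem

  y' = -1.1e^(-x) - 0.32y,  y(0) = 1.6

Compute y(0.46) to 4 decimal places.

Midpoint: k1 = f(x_n, y_n); k2 = f(x_n + h/2, y_n + (h/2)·k1); y_{n+1} = y_n + h·k2.
x=0.000000, y=1.600000:
  k1 = f(0.000000, 1.600000) = -1.612000
  k2 = f(0.230000, 1.229240) = -1.267344
  y ← 1.600000 + 0.46·(-1.267344) = 1.017022
y(0.46) ≈ 1.0170

1.0170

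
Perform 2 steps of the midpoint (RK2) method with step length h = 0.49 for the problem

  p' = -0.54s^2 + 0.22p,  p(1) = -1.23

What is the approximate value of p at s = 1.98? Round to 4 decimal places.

Midpoint: k1 = f(s_n, p_n); k2 = f(s_n + h/2, p_n + (h/2)·k1); p_{n+1} = p_n + h·k2.
s=1.000000, p=-1.230000:
  k1 = f(1.000000, -1.230000) = -0.810600
  k2 = f(1.245000, -1.428597) = -1.151305
  p ← -1.230000 + 0.49·(-1.151305) = -1.794139
s=1.490000, p=-1.794139:
  k1 = f(1.490000, -1.794139) = -1.593565
  k2 = f(1.735000, -2.184563) = -2.106125
  p ← -1.794139 + 0.49·(-2.106125) = -2.826141
p(1.98) ≈ -2.8261

-2.8261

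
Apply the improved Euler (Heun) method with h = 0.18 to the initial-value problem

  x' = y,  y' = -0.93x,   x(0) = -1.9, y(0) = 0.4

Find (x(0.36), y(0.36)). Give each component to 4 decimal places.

Heun on (x,y): k1 = f(s_n, state_n); k2 = f(s_n + h, state_n + h·k1); state_{n+1} = state_n + (h/2)·(k1 + k2).
0.000000: (-1.900000, 0.400000)
  k1 = (0.400000, 1.767000)
  predictor → (-1.828000, 0.718060)
  k2 = (0.718060, 1.700040)
  → (-1.799375, 0.712034)
0.180000: (-1.799375, 0.712034)
  k1 = (0.712034, 1.673418)
  predictor → (-1.671209, 1.013249)
  k2 = (1.013249, 1.554224)
  → (-1.644099, 1.002521)
(x(0.36), y(0.36)) ≈ (-1.6441, 1.0025)

-1.6441, 1.0025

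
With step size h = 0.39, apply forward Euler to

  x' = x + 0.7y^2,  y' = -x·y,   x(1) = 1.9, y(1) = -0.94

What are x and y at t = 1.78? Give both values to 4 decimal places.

4.0225, 0.0302

Euler on (x,y): x_{n+1} = x_n + h·x', y_{n+1} = y_n + h·y'.
1.000000: (1.900000, -0.940000); f=(2.518520, 1.786000) → (2.882223, -0.243460)
1.390000: (2.882223, -0.243460); f=(2.923714, 0.701706) → (4.022471, 0.030205)
(x(1.78), y(1.78)) ≈ (4.0225, 0.0302)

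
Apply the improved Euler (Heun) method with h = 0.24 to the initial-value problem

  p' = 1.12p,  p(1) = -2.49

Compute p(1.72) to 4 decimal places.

Heun: k1 = f(x_n, p_n); k2 = f(x_n + h, p_n + h·k1); p_{n+1} = p_n + (h/2)·(k1 + k2).
x=1.000000, p=-2.490000:
  k1 = f(1.000000, -2.490000) = -2.788800
  k2 = f(1.240000, -3.159312) = -3.538429
  p ← -2.490000 + (0.24/2)·(-2.788800 + (-3.538429)) = -3.249268
x=1.240000, p=-3.249268:
  k1 = f(1.240000, -3.249268) = -3.639180
  k2 = f(1.480000, -4.122671) = -4.617391
  p ← -3.249268 + (0.24/2)·(-3.639180 + (-4.617391)) = -4.240056
x=1.480000, p=-4.240056:
  k1 = f(1.480000, -4.240056) = -4.748863
  k2 = f(1.720000, -5.379783) = -6.025357
  p ← -4.240056 + (0.24/2)·(-4.748863 + (-6.025357)) = -5.532962
p(1.72) ≈ -5.5330

-5.5330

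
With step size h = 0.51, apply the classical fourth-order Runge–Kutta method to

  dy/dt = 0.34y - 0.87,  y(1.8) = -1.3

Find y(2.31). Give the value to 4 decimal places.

RK4: k1 = f(t_n, y_n); k2 = f(t_n + h/2, y_n + (h/2)·k1); k3 = f(t_n + h/2, y_n + (h/2)·k2); k4 = f(t_n + h, y_n + h·k3); y_{n+1} = y_n + (h/6)·(k1 + 2k2 + 2k3 + k4).
t=1.800000, y=-1.300000:
  k1 = f(1.800000, -1.300000) = -1.312000
  k2 = f(2.055000, -1.634560) = -1.425750
  k3 = f(2.055000, -1.663566) = -1.435613
  k4 = f(2.310000, -2.032162) = -1.560935
  y ← -1.300000 + (0.51/6)·(k1 + 2k2 + 2k3 + k4) = -2.030631
y(2.31) ≈ -2.0306

-2.0306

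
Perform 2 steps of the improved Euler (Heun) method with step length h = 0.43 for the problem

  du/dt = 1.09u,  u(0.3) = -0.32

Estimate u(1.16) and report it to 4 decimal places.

Heun: k1 = f(t_n, u_n); k2 = f(t_n + h, u_n + h·k1); u_{n+1} = u_n + (h/2)·(k1 + k2).
t=0.300000, u=-0.320000:
  k1 = f(0.300000, -0.320000) = -0.348800
  k2 = f(0.730000, -0.469984) = -0.512283
  u ← -0.320000 + (0.43/2)·(-0.348800 + (-0.512283)) = -0.505133
t=0.730000, u=-0.505133:
  k1 = f(0.730000, -0.505133) = -0.550595
  k2 = f(1.160000, -0.741888) = -0.808658
  u ← -0.505133 + (0.43/2)·(-0.550595 + (-0.808658)) = -0.797372
u(1.16) ≈ -0.7974

-0.7974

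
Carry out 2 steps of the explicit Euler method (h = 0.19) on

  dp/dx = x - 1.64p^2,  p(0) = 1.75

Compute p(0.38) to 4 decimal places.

Euler: p_{n+1} = p_n + h·f(x_n, p_n).
x=0.000000, p=1.750000: f=-5.022500 → p ← 1.750000 + 0.19·(-5.022500) = 0.795725
x=0.190000, p=0.795725: f=-0.848412 → p ← 0.795725 + 0.19·(-0.848412) = 0.634527
p(0.38) ≈ 0.6345

0.6345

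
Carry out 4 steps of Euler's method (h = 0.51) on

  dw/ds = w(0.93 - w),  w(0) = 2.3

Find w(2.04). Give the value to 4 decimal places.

0.8770

Euler: w_{n+1} = w_n + h·f(s_n, w_n).
s=0.000000, w=2.300000: f=-3.151000 → w ← 2.300000 + 0.51·(-3.151000) = 0.692990
s=0.510000, w=0.692990: f=0.164246 → w ← 0.692990 + 0.51·0.164246 = 0.776755
s=1.020000, w=0.776755: f=0.119034 → w ← 0.776755 + 0.51·0.119034 = 0.837462
s=1.530000, w=0.837462: f=0.077497 → w ← 0.837462 + 0.51·0.077497 = 0.876986
w(2.04) ≈ 0.8770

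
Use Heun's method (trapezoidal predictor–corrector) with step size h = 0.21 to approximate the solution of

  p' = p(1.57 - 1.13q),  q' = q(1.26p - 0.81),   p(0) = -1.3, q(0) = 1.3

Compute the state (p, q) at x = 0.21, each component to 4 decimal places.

-1.4331, 0.8012

Heun on (p,q): k1 = f(x_n, state_n); k2 = f(x_n + h, state_n + h·k1); state_{n+1} = state_n + (h/2)·(k1 + k2).
0.000000: (-1.300000, 1.300000)
  k1 = (-0.131300, -3.182400)
  predictor → (-1.327573, 0.631696)
  k2 = (-1.136646, -1.568338)
  → (-1.433134, 0.801172)
(p(0.21), q(0.21)) ≈ (-1.4331, 0.8012)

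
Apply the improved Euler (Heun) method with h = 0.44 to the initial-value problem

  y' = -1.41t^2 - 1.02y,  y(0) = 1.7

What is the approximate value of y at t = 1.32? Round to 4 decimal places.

Heun: k1 = f(t_n, y_n); k2 = f(t_n + h, y_n + h·k1); y_{n+1} = y_n + (h/2)·(k1 + k2).
t=0.000000, y=1.700000:
  k1 = f(0.000000, 1.700000) = -1.734000
  k2 = f(0.440000, 0.937040) = -1.228757
  y ← 1.700000 + (0.44/2)·(-1.734000 + (-1.228757)) = 1.048194
t=0.440000, y=1.048194:
  k1 = f(0.440000, 1.048194) = -1.342133
  k2 = f(0.880000, 0.457655) = -1.558712
  y ← 1.048194 + (0.44/2)·(-1.342133 + (-1.558712)) = 0.410008
t=0.880000, y=0.410008:
  k1 = f(0.880000, 0.410008) = -1.510112
  k2 = f(1.320000, -0.254442) = -2.197254
  y ← 0.410008 + (0.44/2)·(-1.510112 + (-2.197254)) = -0.405613
y(1.32) ≈ -0.4056

-0.4056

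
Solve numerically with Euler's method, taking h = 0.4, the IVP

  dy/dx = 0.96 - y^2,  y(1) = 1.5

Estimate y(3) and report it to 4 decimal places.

0.9798

Euler: y_{n+1} = y_n + h·f(x_n, y_n).
x=1.000000, y=1.500000: f=-1.290000 → y ← 1.500000 + 0.4·(-1.290000) = 0.984000
x=1.400000, y=0.984000: f=-0.008256 → y ← 0.984000 + 0.4·(-0.008256) = 0.980698
x=1.800000, y=0.980698: f=-0.001768 → y ← 0.980698 + 0.4·(-0.001768) = 0.979990
x=2.200000, y=0.979990: f=-0.000381 → y ← 0.979990 + 0.4·(-0.000381) = 0.979838
x=2.600000, y=0.979838: f=-0.000082 → y ← 0.979838 + 0.4·(-0.000082) = 0.979805
y(3) ≈ 0.9798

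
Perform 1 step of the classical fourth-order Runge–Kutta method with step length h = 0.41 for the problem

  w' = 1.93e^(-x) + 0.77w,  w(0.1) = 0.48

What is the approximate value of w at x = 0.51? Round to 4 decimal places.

1.3563

RK4: k1 = f(x_n, w_n); k2 = f(x_n + h/2, w_n + (h/2)·k1); k3 = f(x_n + h/2, w_n + (h/2)·k2); k4 = f(x_n + h, w_n + h·k3); w_{n+1} = w_n + (h/6)·(k1 + 2k2 + 2k3 + k4).
x=0.100000, w=0.480000:
  k1 = f(0.100000, 0.480000) = 2.115936
  k2 = f(0.305000, 0.913767) = 2.126249
  k3 = f(0.305000, 0.915881) = 2.127876
  k4 = f(0.510000, 1.352429) = 2.200327
  w ← 0.480000 + (0.41/6)·(k1 + 2k2 + 2k3 + k4) = 1.356342
w(0.51) ≈ 1.3563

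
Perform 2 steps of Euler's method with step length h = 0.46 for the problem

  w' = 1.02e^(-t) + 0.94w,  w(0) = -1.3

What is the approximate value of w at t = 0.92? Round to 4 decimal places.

Euler: w_{n+1} = w_n + h·f(t_n, w_n).
t=0.000000, w=-1.300000: f=-0.202000 → w ← -1.300000 + 0.46·(-0.202000) = -1.392920
t=0.460000, w=-1.392920: f=-0.665435 → w ← -1.392920 + 0.46·(-0.665435) = -1.699020
w(0.92) ≈ -1.6990

-1.6990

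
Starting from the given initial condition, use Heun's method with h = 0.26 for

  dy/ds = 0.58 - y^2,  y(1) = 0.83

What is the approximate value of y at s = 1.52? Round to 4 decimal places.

0.7928

Heun: k1 = f(s_n, y_n); k2 = f(s_n + h, y_n + h·k1); y_{n+1} = y_n + (h/2)·(k1 + k2).
s=1.000000, y=0.830000:
  k1 = f(1.000000, 0.830000) = -0.108900
  k2 = f(1.260000, 0.801686) = -0.062700
  y ← 0.830000 + (0.26/2)·(-0.108900 + (-0.062700)) = 0.807692
s=1.260000, y=0.807692:
  k1 = f(1.260000, 0.807692) = -0.072366
  k2 = f(1.520000, 0.788877) = -0.042326
  y ← 0.807692 + (0.26/2)·(-0.072366 + (-0.042326)) = 0.792782
y(1.52) ≈ 0.7928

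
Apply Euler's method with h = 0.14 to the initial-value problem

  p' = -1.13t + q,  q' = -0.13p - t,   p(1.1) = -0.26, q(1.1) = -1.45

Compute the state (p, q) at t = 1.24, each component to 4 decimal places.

-0.6370, -1.5993

Euler on (p,q): p_{n+1} = p_n + h·p', q_{n+1} = q_n + h·q'.
1.100000: (-0.260000, -1.450000); f=(-2.693000, -1.066200) → (-0.637020, -1.599268)
(p(1.24), q(1.24)) ≈ (-0.6370, -1.5993)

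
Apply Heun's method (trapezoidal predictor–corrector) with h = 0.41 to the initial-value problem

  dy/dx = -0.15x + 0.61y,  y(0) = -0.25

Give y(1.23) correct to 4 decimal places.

-0.6685

Heun: k1 = f(x_n, y_n); k2 = f(x_n + h, y_n + h·k1); y_{n+1} = y_n + (h/2)·(k1 + k2).
x=0.000000, y=-0.250000:
  k1 = f(0.000000, -0.250000) = -0.152500
  k2 = f(0.410000, -0.312525) = -0.252140
  y ← -0.250000 + (0.41/2)·(-0.152500 + (-0.252140)) = -0.332951
x=0.410000, y=-0.332951:
  k1 = f(0.410000, -0.332951) = -0.264600
  k2 = f(0.820000, -0.441437) = -0.392277
  y ← -0.332951 + (0.41/2)·(-0.264600 + (-0.392277)) = -0.467611
x=0.820000, y=-0.467611:
  k1 = f(0.820000, -0.467611) = -0.408243
  k2 = f(1.230000, -0.634991) = -0.571844
  y ← -0.467611 + (0.41/2)·(-0.408243 + (-0.571844)) = -0.668529
y(1.23) ≈ -0.6685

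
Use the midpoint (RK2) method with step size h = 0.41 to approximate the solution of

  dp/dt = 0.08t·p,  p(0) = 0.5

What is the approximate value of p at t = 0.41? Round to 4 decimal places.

Midpoint: k1 = f(t_n, p_n); k2 = f(t_n + h/2, p_n + (h/2)·k1); p_{n+1} = p_n + h·k2.
t=0.000000, p=0.500000:
  k1 = f(0.000000, 0.500000) = 0.000000
  k2 = f(0.205000, 0.500000) = 0.008200
  p ← 0.500000 + 0.41·0.008200 = 0.503362
p(0.41) ≈ 0.5034

0.5034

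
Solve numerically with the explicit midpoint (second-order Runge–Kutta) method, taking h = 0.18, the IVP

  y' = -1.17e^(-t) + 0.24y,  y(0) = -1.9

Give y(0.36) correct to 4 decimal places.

Midpoint: k1 = f(t_n, y_n); k2 = f(t_n + h/2, y_n + (h/2)·k1); y_{n+1} = y_n + h·k2.
t=0.000000, y=-1.900000:
  k1 = f(0.000000, -1.900000) = -1.626000
  k2 = f(0.090000, -2.046340) = -1.560421
  y ← -1.900000 + 0.18·(-1.560421) = -2.180876
t=0.180000, y=-2.180876:
  k1 = f(0.180000, -2.180876) = -1.500676
  k2 = f(0.270000, -2.315937) = -1.448979
  y ← -2.180876 + 0.18·(-1.448979) = -2.441692
y(0.36) ≈ -2.4417

-2.4417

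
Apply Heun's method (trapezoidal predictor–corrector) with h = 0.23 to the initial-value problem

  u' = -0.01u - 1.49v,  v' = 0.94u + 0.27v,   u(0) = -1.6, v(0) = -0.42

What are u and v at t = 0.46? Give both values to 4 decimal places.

-1.0562, -1.1181

Heun on (u,v): k1 = f(t_n, state_n); k2 = f(t_n + h, state_n + h·k1); state_{n+1} = state_n + (h/2)·(k1 + k2).
0.000000: (-1.600000, -0.420000)
  k1 = (0.641800, -1.617400)
  predictor → (-1.452386, -0.792002)
  k2 = (1.194607, -1.579083)
  → (-1.388813, -0.787596)
0.230000: (-1.388813, -0.787596)
  k1 = (1.187406, -1.518135)
  predictor → (-1.115710, -1.136767)
  k2 = (1.704939, -1.355694)
  → (-1.056194, -1.118086)
(u(0.46), v(0.46)) ≈ (-1.0562, -1.1181)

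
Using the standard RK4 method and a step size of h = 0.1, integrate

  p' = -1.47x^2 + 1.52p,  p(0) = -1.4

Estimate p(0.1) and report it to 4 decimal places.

RK4: k1 = f(x_n, p_n); k2 = f(x_n + h/2, p_n + (h/2)·k1); k3 = f(x_n + h/2, p_n + (h/2)·k2); k4 = f(x_n + h, p_n + h·k3); p_{n+1} = p_n + (h/6)·(k1 + 2k2 + 2k3 + k4).
x=0.000000, p=-1.400000:
  k1 = f(0.000000, -1.400000) = -2.128000
  k2 = f(0.050000, -1.506400) = -2.293403
  k3 = f(0.050000, -1.514670) = -2.305974
  k4 = f(0.100000, -1.630597) = -2.493208
  p ← -1.400000 + (0.1/6)·(k1 + 2k2 + 2k3 + k4) = -1.630333
p(0.1) ≈ -1.6303

-1.6303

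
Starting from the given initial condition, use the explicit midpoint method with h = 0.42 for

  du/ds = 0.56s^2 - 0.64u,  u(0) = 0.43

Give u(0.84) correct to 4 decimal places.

0.3489

Midpoint: k1 = f(s_n, u_n); k2 = f(s_n + h/2, u_n + (h/2)·k1); u_{n+1} = u_n + h·k2.
s=0.000000, u=0.430000:
  k1 = f(0.000000, 0.430000) = -0.275200
  k2 = f(0.210000, 0.372208) = -0.213517
  u ← 0.430000 + 0.42·(-0.213517) = 0.340323
s=0.420000, u=0.340323:
  k1 = f(0.420000, 0.340323) = -0.119023
  k2 = f(0.630000, 0.315328) = 0.020454
  u ← 0.340323 + 0.42·0.020454 = 0.348914
u(0.84) ≈ 0.3489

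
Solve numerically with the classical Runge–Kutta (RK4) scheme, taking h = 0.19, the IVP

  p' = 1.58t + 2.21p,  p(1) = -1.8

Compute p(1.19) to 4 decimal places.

RK4: k1 = f(t_n, p_n); k2 = f(t_n + h/2, p_n + (h/2)·k1); k3 = f(t_n + h/2, p_n + (h/2)·k2); k4 = f(t_n + h, p_n + h·k3); p_{n+1} = p_n + (h/6)·(k1 + 2k2 + 2k3 + k4).
t=1.000000, p=-1.800000:
  k1 = f(1.000000, -1.800000) = -2.398000
  k2 = f(1.095000, -2.027810) = -2.751360
  k3 = f(1.095000, -2.061379) = -2.825548
  k4 = f(1.190000, -2.336854) = -3.284248
  p ← -1.800000 + (0.19/6)·(k1 + 2k2 + 2k3 + k4) = -2.333142
p(1.19) ≈ -2.3331

-2.3331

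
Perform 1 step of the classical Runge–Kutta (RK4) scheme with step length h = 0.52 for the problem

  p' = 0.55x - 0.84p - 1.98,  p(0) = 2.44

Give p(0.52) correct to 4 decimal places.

RK4: k1 = f(x_n, p_n); k2 = f(x_n + h/2, p_n + (h/2)·k1); k3 = f(x_n + h/2, p_n + (h/2)·k2); k4 = f(x_n + h, p_n + h·k3); p_{n+1} = p_n + (h/6)·(k1 + 2k2 + 2k3 + k4).
x=0.000000, p=2.440000:
  k1 = f(0.000000, 2.440000) = -4.029600
  k2 = f(0.260000, 1.392304) = -3.006535
  k3 = f(0.260000, 1.658301) = -3.229973
  k4 = f(0.520000, 0.760414) = -2.332748
  p ← 2.440000 + (0.52/6)·(k1 + 2k2 + 2k3 + k4) = 0.807602
p(0.52) ≈ 0.8076

0.8076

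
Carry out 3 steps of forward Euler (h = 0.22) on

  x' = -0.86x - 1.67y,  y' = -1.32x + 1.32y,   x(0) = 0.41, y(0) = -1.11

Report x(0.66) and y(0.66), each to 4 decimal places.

Euler on (x,y): x_{n+1} = x_n + h·x', y_{n+1} = y_n + h·y'.
0.000000: (0.410000, -1.110000); f=(1.501100, -2.006400) → (0.740242, -1.551408)
0.220000: (0.740242, -1.551408); f=(1.954243, -3.024978) → (1.170176, -2.216903)
0.440000: (1.170176, -2.216903); f=(2.695877, -4.470944) → (1.763269, -3.200511)
(x(0.66), y(0.66)) ≈ (1.7633, -3.2005)

1.7633, -3.2005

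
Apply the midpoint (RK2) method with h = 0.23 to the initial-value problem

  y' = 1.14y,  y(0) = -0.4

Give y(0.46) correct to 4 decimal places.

Midpoint: k1 = f(t_n, y_n); k2 = f(t_n + h/2, y_n + (h/2)·k1); y_{n+1} = y_n + h·k2.
t=0.000000, y=-0.400000:
  k1 = f(0.000000, -0.400000) = -0.456000
  k2 = f(0.115000, -0.452440) = -0.515782
  y ← -0.400000 + 0.23·(-0.515782) = -0.518630
t=0.230000, y=-0.518630:
  k1 = f(0.230000, -0.518630) = -0.591238
  k2 = f(0.345000, -0.586622) = -0.668749
  y ← -0.518630 + 0.23·(-0.668749) = -0.672442
y(0.46) ≈ -0.6724

-0.6724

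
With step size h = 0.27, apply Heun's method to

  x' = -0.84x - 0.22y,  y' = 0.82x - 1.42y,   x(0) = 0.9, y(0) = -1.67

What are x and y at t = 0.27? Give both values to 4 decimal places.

0.7820, -1.0030

Heun on (x,y): k1 = f(t_n, state_n); k2 = f(t_n + h, state_n + h·k1); state_{n+1} = state_n + (h/2)·(k1 + k2).
0.000000: (0.900000, -1.670000)
  k1 = (-0.388600, 3.109400)
  predictor → (0.795078, -0.830462)
  k2 = (-0.485164, 1.831220)
  → (0.782042, -1.003016)
(x(0.27), y(0.27)) ≈ (0.7820, -1.0030)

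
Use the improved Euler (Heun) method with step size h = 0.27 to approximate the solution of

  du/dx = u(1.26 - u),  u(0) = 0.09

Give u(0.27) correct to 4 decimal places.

0.1225

Heun: k1 = f(x_n, u_n); k2 = f(x_n + h, u_n + h·k1); u_{n+1} = u_n + (h/2)·(k1 + k2).
x=0.000000, u=0.090000:
  k1 = f(0.000000, 0.090000) = 0.105300
  k2 = f(0.270000, 0.118431) = 0.135197
  u ← 0.090000 + (0.27/2)·(0.105300 + 0.135197) = 0.122467
u(0.27) ≈ 0.1225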